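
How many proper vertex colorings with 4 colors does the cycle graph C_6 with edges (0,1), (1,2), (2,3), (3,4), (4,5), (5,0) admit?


P(C_6, k) = (k-1)^6 + (-1)^6*(k-1).
P(4) = (3)^6 + 3
= 729 + 3 = 732.

732


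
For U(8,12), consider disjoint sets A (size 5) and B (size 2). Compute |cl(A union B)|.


|A union B| = 5 + 2 = 7 (disjoint).
In U(8,12), cl(S) = S if |S| < 8, else cl(S) = E.
Since 7 < 8, cl(A union B) = A union B.
|cl(A union B)| = 7.

7


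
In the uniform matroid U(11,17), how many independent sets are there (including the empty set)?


Independent sets of U(11,17) are all subsets of size <= 11.
Count = (17 choose 0) + (17 choose 1) + (17 choose 2) + (17 choose 3) + (17 choose 4) + (17 choose 5) + (17 choose 6) + (17 choose 7) + (17 choose 8) + (17 choose 9) + (17 choose 10) + (17 choose 11)
     = 1 + 17 + 136 + 680 + 2380 + 6188 + 12376 + 19448 + 24310 + 24310 + 19448 + 12376
     = 121670.

121670


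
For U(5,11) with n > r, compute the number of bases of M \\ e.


Deleting e from U(5,11) gives U(5,10) since n > r.
Bases of U(5,10) = (10 choose 5) = 252.

252


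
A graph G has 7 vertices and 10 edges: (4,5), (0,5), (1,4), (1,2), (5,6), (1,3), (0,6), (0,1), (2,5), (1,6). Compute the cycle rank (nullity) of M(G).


Cycle rank (nullity) = |E| - r(M) = |E| - (|V| - c).
|E| = 10, |V| = 7, c = 1.
Nullity = 10 - (7 - 1) = 10 - 6 = 4.

4


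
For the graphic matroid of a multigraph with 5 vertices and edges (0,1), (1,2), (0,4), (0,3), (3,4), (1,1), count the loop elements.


In a graphic matroid, a loop is a self-loop edge (u,u) with rank 0.
Examining all 6 edges for self-loops...
Self-loops found: (1,1)
Number of loops = 1.

1


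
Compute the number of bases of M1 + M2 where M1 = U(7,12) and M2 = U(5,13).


Bases of a direct sum M1 + M2: |B| = |B(M1)| * |B(M2)|.
|B(U(7,12))| = C(12,7) = 792.
|B(U(5,13))| = C(13,5) = 1287.
Total bases = 792 * 1287 = 1019304.

1019304


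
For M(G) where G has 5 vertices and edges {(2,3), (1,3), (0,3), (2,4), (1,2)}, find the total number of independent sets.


An independent set in a graphic matroid is an acyclic edge subset.
G has 5 vertices and 5 edges.
Enumerate all 2^5 = 32 subsets, checking for acyclicity.
Total independent sets = 28.

28


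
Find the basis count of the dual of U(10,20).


The dual of U(r,n) is U(n-r, n) = U(10,20).
Bases of U(10,20) are all (10)-element subsets.
|B(M*)| = (20 choose 10) = 184756.

184756


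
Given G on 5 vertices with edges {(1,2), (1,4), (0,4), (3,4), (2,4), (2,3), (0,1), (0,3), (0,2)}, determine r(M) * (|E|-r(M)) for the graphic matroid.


r(M) = |V| - c = 5 - 1 = 4.
nullity = |E| - r(M) = 9 - 4 = 5.
Product = 4 * 5 = 20.

20


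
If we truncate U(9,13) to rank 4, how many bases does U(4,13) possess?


Truncating U(9,13) to rank 4 gives U(4,13).
Bases of U(4,13) are all 4-element subsets of 13 elements.
Number of bases = C(13,4) = (13 * 12 * 11 * 10) / (1 * 2 * 3 * 4) = 715.

715


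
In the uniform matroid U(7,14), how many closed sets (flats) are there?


Flats of U(7,14): every subset of size < 7 is a flat, plus E itself.
Count = C(14,0) + C(14,1) + C(14,2) + C(14,3) + C(14,4) + C(14,5) + C(14,6) + 1
     = 1 + 14 + 91 + 364 + 1001 + 2002 + 3003 + 1
     = 6477.

6477


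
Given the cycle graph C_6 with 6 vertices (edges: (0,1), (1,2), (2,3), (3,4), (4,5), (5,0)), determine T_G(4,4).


T(C_6; x,y) = x + x^2 + ... + x^(5) + y.
T(4,4) = 4^1 + 4^2 + 4^3 + 4^4 + 4^5 + 4
= 4 + 16 + 64 + 256 + 1024 + 4
= 1368.

1368


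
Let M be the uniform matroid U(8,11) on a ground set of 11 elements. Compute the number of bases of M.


Bases of U(8,11) are all 8-element subsets of the 11-element ground set.
Number of bases = C(11,8).
C(11,8) = 165.

165


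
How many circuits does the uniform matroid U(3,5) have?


In U(3,5), circuits are the (4)-element subsets.
Any set of 4 elements is dependent, and removing any one element gives
an independent set of size 3, so it is a minimal dependent set.
Number of circuits = C(5,4) = (5 * 4 * 3 * 2) / (1 * 2 * 3 * 4) = 5.

5


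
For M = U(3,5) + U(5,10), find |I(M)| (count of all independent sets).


For a direct sum, |I(M1+M2)| = |I(M1)| * |I(M2)|.
|I(U(3,5))| = sum C(5,k) for k=0..3 = 26.
|I(U(5,10))| = sum C(10,k) for k=0..5 = 638.
Total = 26 * 638 = 16588.

16588


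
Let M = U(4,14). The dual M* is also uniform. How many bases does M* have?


The dual of U(r,n) is U(n-r, n) = U(10,14).
Bases of U(10,14) are all (10)-element subsets.
|B(M*)| = (14 choose 10) = 1001.

1001


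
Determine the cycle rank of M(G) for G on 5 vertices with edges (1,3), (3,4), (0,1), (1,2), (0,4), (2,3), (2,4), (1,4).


Cycle rank (nullity) = |E| - r(M) = |E| - (|V| - c).
|E| = 8, |V| = 5, c = 1.
Nullity = 8 - (5 - 1) = 8 - 4 = 4.

4


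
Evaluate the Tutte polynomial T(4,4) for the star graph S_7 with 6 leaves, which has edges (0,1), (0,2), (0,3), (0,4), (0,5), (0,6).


A star on 7 vertices is a tree with 6 edges.
T(x,y) = x^(6) for any tree.
T(4,4) = 4^6 = 4096.

4096


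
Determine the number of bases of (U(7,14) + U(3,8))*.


(M1+M2)* = M1* + M2*.
M1* = U(7,14), bases: C(14,7) = 3432.
M2* = U(5,8), bases: C(8,5) = 56.
|B(M*)| = 3432 * 56 = 192192.

192192


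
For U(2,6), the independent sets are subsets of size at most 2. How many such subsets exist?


Independent sets of U(2,6) are all subsets of size <= 2.
Count = (6 choose 0) + (6 choose 1) + (6 choose 2)
     = 1 + 6 + 15
     = 22.

22


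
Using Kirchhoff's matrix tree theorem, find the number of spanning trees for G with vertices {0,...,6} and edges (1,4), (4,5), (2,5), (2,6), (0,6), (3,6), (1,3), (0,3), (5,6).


By Kirchhoff's matrix tree theorem, the number of spanning trees equals
the determinant of any cofactor of the Laplacian matrix L.
G has 7 vertices and 9 edges.
Computing the (6 x 6) cofactor determinant gives 39.

39


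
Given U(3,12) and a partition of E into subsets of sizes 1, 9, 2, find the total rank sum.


r(Ai) = min(|Ai|, 3) for each part.
Sum = min(1,3) + min(9,3) + min(2,3)
    = 1 + 3 + 2
    = 6.

6


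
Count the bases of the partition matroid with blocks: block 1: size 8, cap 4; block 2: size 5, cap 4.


A basis picks exactly ci elements from block i.
Number of bases = product of C(|Si|, ci).
= C(8,4) * C(5,4)
= 70 * 5
= 350.

350


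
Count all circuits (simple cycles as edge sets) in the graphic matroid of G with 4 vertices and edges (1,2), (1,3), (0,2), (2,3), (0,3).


A circuit in a graphic matroid = edge set of a simple cycle.
G has 4 vertices and 5 edges.
Enumerating all minimal edge subsets forming cycles...
Total circuits found: 3.

3


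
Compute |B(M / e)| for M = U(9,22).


Contracting e from U(9,22) gives U(8,21).
Bases of U(8,21) = (21 choose 8) = 203490.

203490


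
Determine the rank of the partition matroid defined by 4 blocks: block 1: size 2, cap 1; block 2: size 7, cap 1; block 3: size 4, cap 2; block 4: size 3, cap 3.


Rank of a partition matroid = sum of min(|Si|, ci) for each block.
= min(2,1) + min(7,1) + min(4,2) + min(3,3)
= 1 + 1 + 2 + 3
= 7.

7


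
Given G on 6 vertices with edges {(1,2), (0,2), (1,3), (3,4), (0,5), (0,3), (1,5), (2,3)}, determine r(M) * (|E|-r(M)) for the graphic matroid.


r(M) = |V| - c = 6 - 1 = 5.
nullity = |E| - r(M) = 8 - 5 = 3.
Product = 5 * 3 = 15.

15


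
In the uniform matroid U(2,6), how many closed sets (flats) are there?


Flats of U(2,6): every subset of size < 2 is a flat, plus E itself.
Count = C(6,0) + C(6,1) + 1
     = 1 + 6 + 1
     = 8.

8


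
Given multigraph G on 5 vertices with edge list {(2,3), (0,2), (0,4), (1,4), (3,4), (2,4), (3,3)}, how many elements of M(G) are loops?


In a graphic matroid, a loop is a self-loop edge (u,u) with rank 0.
Examining all 7 edges for self-loops...
Self-loops found: (3,3)
Number of loops = 1.

1


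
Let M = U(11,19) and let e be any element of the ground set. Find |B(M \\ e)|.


Deleting e from U(11,19) gives U(11,18) since n > r.
Bases of U(11,18) = C(18,11) = 31824.

31824


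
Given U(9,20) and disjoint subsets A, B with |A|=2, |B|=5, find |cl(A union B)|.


|A union B| = 2 + 5 = 7 (disjoint).
In U(9,20), cl(S) = S if |S| < 9, else cl(S) = E.
Since 7 < 9, cl(A union B) = A union B.
|cl(A union B)| = 7.

7


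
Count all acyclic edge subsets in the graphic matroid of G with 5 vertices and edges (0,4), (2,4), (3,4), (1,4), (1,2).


An independent set in a graphic matroid is an acyclic edge subset.
G has 5 vertices and 5 edges.
Enumerate all 2^5 = 32 subsets, checking for acyclicity.
Total independent sets = 28.

28


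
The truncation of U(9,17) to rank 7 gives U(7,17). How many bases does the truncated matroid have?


Truncating U(9,17) to rank 7 gives U(7,17).
Bases of U(7,17) are all 7-element subsets of 17 elements.
Number of bases = C(17,7) = 19448.

19448


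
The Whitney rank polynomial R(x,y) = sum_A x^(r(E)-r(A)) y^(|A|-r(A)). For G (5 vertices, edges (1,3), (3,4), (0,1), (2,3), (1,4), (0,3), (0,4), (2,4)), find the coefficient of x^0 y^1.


R(x,y) = sum over A in 2^E of x^(r(E)-r(A)) * y^(|A|-r(A)).
G has 5 vertices, 8 edges. r(E) = 4.
Enumerate all 2^8 = 256 subsets.
Count subsets with r(E)-r(A)=0 and |A|-r(A)=1: 48.

48


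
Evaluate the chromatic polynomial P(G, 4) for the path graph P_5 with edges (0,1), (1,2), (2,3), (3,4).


P(P_5, k) = k * (k-1)^(4).
P(4) = 4 * 3^4 = 4 * 81 = 324.

324


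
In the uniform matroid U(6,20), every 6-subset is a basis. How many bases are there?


Bases of U(6,20) are all 6-element subsets of the 20-element ground set.
Number of bases = C(20,6).
C(20,6) = 38760.

38760


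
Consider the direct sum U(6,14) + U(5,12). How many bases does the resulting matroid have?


Bases of a direct sum M1 + M2: |B| = |B(M1)| * |B(M2)|.
|B(U(6,14))| = C(14,6) = 3003.
|B(U(5,12))| = C(12,5) = 792.
Total bases = 3003 * 792 = 2378376.

2378376


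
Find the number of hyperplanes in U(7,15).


Hyperplanes of U(7,15) are flats of rank 6.
In a uniform matroid, these are exactly the (6)-element subsets.
Count = C(15,6) = 15! / (6! * 9!) = 5005.

5005


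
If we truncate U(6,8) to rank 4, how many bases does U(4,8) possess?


Truncating U(6,8) to rank 4 gives U(4,8).
Bases of U(4,8) are all 4-element subsets of 8 elements.
Number of bases = C(8,4) = 8! / (4! * 4!) = 70.

70


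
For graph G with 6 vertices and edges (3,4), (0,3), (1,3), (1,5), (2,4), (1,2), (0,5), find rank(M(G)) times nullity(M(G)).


r(M) = |V| - c = 6 - 1 = 5.
nullity = |E| - r(M) = 7 - 5 = 2.
Product = 5 * 2 = 10.

10


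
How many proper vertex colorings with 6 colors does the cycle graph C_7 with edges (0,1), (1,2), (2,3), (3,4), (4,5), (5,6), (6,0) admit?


P(C_7, k) = (k-1)^7 + (-1)^7*(k-1).
P(6) = (5)^7 - 5
= 78125 - 5 = 78120.

78120


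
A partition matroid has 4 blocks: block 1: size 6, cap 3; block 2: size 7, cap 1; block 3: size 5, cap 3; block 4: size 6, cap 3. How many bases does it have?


A basis picks exactly ci elements from block i.
Number of bases = product of C(|Si|, ci).
= C(6,3) * C(7,1) * C(5,3) * C(6,3)
= 20 * 7 * 10 * 20
= 28000.

28000


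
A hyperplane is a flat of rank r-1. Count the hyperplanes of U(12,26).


Hyperplanes of U(12,26) are flats of rank 11.
In a uniform matroid, these are exactly the (11)-element subsets.
Count = C(26,11) = 7726160.

7726160


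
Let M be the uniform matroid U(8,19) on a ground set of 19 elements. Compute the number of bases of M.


Bases of U(8,19) are all 8-element subsets of the 19-element ground set.
Number of bases = C(19,8).
C(19,8) = 19! / (8! * 11!) = 75582.

75582


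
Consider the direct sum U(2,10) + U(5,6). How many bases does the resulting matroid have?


Bases of a direct sum M1 + M2: |B| = |B(M1)| * |B(M2)|.
|B(U(2,10))| = C(10,2) = 45.
|B(U(5,6))| = C(6,5) = 6.
Total bases = 45 * 6 = 270.

270


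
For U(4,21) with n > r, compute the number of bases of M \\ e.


Deleting e from U(4,21) gives U(4,20) since n > r.
Bases of U(4,20) = (20 choose 4) = 4845.

4845


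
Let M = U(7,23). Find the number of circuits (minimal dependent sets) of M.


In U(7,23), circuits are the (8)-element subsets.
Any set of 8 elements is dependent, and removing any one element gives
an independent set of size 7, so it is a minimal dependent set.
Number of circuits = (23 choose 8) = 490314.

490314


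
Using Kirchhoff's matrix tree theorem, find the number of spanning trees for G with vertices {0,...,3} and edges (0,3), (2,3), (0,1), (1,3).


By Kirchhoff's matrix tree theorem, the number of spanning trees equals
the determinant of any cofactor of the Laplacian matrix L.
G has 4 vertices and 4 edges.
Computing the (3 x 3) cofactor determinant gives 3.

3


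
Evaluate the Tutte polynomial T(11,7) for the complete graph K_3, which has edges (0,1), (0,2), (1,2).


T(K_3; x,y) = x^2 + x + y.
T(11,7) = 121 + 11 + 7 = 139.

139


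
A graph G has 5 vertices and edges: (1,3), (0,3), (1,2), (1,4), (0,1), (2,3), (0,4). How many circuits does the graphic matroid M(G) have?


A circuit in a graphic matroid = edge set of a simple cycle.
G has 5 vertices and 7 edges.
Enumerating all minimal edge subsets forming cycles...
Total circuits found: 6.

6


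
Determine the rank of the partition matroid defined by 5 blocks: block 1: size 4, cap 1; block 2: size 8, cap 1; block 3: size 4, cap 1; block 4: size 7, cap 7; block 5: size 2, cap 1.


Rank of a partition matroid = sum of min(|Si|, ci) for each block.
= min(4,1) + min(8,1) + min(4,1) + min(7,7) + min(2,1)
= 1 + 1 + 1 + 7 + 1
= 11.

11


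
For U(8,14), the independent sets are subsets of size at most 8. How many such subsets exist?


Independent sets of U(8,14) are all subsets of size <= 8.
Count = (14 choose 0) + (14 choose 1) + (14 choose 2) + (14 choose 3) + (14 choose 4) + (14 choose 5) + (14 choose 6) + (14 choose 7) + (14 choose 8)
     = 1 + 14 + 91 + 364 + 1001 + 2002 + 3003 + 3432 + 3003
     = 12911.

12911


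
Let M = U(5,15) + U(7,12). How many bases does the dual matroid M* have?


(M1+M2)* = M1* + M2*.
M1* = U(10,15), bases: C(15,10) = 3003.
M2* = U(5,12), bases: C(12,5) = 792.
|B(M*)| = 3003 * 792 = 2378376.

2378376


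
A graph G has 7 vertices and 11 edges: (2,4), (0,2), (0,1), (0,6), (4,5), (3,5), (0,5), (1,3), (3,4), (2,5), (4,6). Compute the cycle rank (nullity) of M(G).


Cycle rank (nullity) = |E| - r(M) = |E| - (|V| - c).
|E| = 11, |V| = 7, c = 1.
Nullity = 11 - (7 - 1) = 11 - 6 = 5.

5


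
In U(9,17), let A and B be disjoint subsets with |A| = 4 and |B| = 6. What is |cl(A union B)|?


|A union B| = 4 + 6 = 10 (disjoint).
In U(9,17), cl(S) = S if |S| < 9, else cl(S) = E.
Since 10 >= 9, cl(A union B) = E.
|cl(A union B)| = 17.

17


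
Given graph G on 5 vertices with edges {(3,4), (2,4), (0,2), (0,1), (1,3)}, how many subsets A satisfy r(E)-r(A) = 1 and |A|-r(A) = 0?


R(x,y) = sum over A in 2^E of x^(r(E)-r(A)) * y^(|A|-r(A)).
G has 5 vertices, 5 edges. r(E) = 4.
Enumerate all 2^5 = 32 subsets.
Count subsets with r(E)-r(A)=1 and |A|-r(A)=0: 10.

10


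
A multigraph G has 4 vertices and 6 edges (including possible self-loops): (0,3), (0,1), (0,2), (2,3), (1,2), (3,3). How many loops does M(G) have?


In a graphic matroid, a loop is a self-loop edge (u,u) with rank 0.
Examining all 6 edges for self-loops...
Self-loops found: (3,3)
Number of loops = 1.

1


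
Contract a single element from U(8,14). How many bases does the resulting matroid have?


Contracting e from U(8,14) gives U(7,13).
Bases of U(7,13) = (13 choose 7) = 1716.

1716


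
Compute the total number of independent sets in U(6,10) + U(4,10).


For a direct sum, |I(M1+M2)| = |I(M1)| * |I(M2)|.
|I(U(6,10))| = sum C(10,k) for k=0..6 = 848.
|I(U(4,10))| = sum C(10,k) for k=0..4 = 386.
Total = 848 * 386 = 327328.

327328


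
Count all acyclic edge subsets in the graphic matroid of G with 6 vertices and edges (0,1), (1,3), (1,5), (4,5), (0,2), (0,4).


An independent set in a graphic matroid is an acyclic edge subset.
G has 6 vertices and 6 edges.
Enumerate all 2^6 = 64 subsets, checking for acyclicity.
Total independent sets = 60.

60


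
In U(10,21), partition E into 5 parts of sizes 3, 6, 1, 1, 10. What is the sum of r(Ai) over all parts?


r(Ai) = min(|Ai|, 10) for each part.
Sum = min(3,10) + min(6,10) + min(1,10) + min(1,10) + min(10,10)
    = 3 + 6 + 1 + 1 + 10
    = 21.

21


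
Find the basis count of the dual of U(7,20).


The dual of U(r,n) is U(n-r, n) = U(13,20).
Bases of U(13,20) are all (13)-element subsets.
|B(M*)| = C(20,13) = 77520.

77520


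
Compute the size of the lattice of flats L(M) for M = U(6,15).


Flats of U(6,15): every subset of size < 6 is a flat, plus E itself.
Count = C(15,0) + C(15,1) + C(15,2) + C(15,3) + C(15,4) + C(15,5) + 1
     = 1 + 15 + 105 + 455 + 1365 + 3003 + 1
     = 4945.

4945


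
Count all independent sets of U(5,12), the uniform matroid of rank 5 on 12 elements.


Independent sets of U(5,12) are all subsets of size <= 5.
Count = C(12,0) + C(12,1) + C(12,2) + C(12,3) + C(12,4) + C(12,5)
     = 1 + 12 + 66 + 220 + 495 + 792
     = 1586.

1586


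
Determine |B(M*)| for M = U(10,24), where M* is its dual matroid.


The dual of U(r,n) is U(n-r, n) = U(14,24).
Bases of U(14,24) are all (14)-element subsets.
|B(M*)| = (24 choose 14) = 1961256.

1961256


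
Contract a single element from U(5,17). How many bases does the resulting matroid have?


Contracting e from U(5,17) gives U(4,16).
Bases of U(4,16) = C(16,4) = (16 * 15 * 14 * 13) / (1 * 2 * 3 * 4) = 1820.

1820


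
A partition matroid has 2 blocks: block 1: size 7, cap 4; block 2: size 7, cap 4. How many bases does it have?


A basis picks exactly ci elements from block i.
Number of bases = product of C(|Si|, ci).
= C(7,4) * C(7,4)
= 35 * 35
= 1225.

1225


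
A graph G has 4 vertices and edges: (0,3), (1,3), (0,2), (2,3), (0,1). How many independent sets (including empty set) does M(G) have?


An independent set in a graphic matroid is an acyclic edge subset.
G has 4 vertices and 5 edges.
Enumerate all 2^5 = 32 subsets, checking for acyclicity.
Total independent sets = 24.

24


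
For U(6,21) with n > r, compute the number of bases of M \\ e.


Deleting e from U(6,21) gives U(6,20) since n > r.
Bases of U(6,20) = (20 choose 6) = 38760.

38760


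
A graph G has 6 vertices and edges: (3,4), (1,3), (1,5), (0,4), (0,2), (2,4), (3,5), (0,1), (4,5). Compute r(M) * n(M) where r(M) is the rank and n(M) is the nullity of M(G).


r(M) = |V| - c = 6 - 1 = 5.
nullity = |E| - r(M) = 9 - 5 = 4.
Product = 5 * 4 = 20.

20


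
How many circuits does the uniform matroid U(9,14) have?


In U(9,14), circuits are the (10)-element subsets.
Any set of 10 elements is dependent, and removing any one element gives
an independent set of size 9, so it is a minimal dependent set.
Number of circuits = C(14,10) = 1001.

1001


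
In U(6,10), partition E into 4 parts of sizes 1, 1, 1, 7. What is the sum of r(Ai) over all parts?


r(Ai) = min(|Ai|, 6) for each part.
Sum = min(1,6) + min(1,6) + min(1,6) + min(7,6)
    = 1 + 1 + 1 + 6
    = 9.

9


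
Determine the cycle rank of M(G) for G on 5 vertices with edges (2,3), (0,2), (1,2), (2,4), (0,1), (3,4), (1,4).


Cycle rank (nullity) = |E| - r(M) = |E| - (|V| - c).
|E| = 7, |V| = 5, c = 1.
Nullity = 7 - (5 - 1) = 7 - 4 = 3.

3


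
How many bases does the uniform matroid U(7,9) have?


Bases of U(7,9) are all 7-element subsets of the 9-element ground set.
Number of bases = C(9,7).
(9 choose 7) = 36.

36


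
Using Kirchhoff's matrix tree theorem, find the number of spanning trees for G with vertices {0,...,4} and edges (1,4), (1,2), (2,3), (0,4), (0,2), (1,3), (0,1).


By Kirchhoff's matrix tree theorem, the number of spanning trees equals
the determinant of any cofactor of the Laplacian matrix L.
G has 5 vertices and 7 edges.
Computing the (4 x 4) cofactor determinant gives 21.

21


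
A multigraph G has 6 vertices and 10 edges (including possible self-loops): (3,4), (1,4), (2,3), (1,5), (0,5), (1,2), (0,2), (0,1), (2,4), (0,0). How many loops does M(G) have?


In a graphic matroid, a loop is a self-loop edge (u,u) with rank 0.
Examining all 10 edges for self-loops...
Self-loops found: (0,0)
Number of loops = 1.

1


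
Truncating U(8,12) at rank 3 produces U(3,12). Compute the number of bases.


Truncating U(8,12) to rank 3 gives U(3,12).
Bases of U(3,12) are all 3-element subsets of 12 elements.
Number of bases = (12 choose 3) = 220.

220


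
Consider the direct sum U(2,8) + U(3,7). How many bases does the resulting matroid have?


Bases of a direct sum M1 + M2: |B| = |B(M1)| * |B(M2)|.
|B(U(2,8))| = C(8,2) = 28.
|B(U(3,7))| = C(7,3) = 35.
Total bases = 28 * 35 = 980.

980


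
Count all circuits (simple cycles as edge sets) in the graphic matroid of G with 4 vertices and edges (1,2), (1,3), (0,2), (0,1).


A circuit in a graphic matroid = edge set of a simple cycle.
G has 4 vertices and 4 edges.
Enumerating all minimal edge subsets forming cycles...
Total circuits found: 1.

1


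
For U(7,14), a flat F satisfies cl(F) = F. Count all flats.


Flats of U(7,14): every subset of size < 7 is a flat, plus E itself.
Count = (14 choose 0) + (14 choose 1) + (14 choose 2) + (14 choose 3) + (14 choose 4) + (14 choose 5) + (14 choose 6) + 1
     = 1 + 14 + 91 + 364 + 1001 + 2002 + 3003 + 1
     = 6477.

6477


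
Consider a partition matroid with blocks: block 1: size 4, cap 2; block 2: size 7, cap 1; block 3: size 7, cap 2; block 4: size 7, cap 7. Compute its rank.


Rank of a partition matroid = sum of min(|Si|, ci) for each block.
= min(4,2) + min(7,1) + min(7,2) + min(7,7)
= 2 + 1 + 2 + 7
= 12.

12


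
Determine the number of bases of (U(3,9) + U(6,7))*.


(M1+M2)* = M1* + M2*.
M1* = U(6,9), bases: C(9,6) = 84.
M2* = U(1,7), bases: C(7,1) = 7.
|B(M*)| = 84 * 7 = 588.

588


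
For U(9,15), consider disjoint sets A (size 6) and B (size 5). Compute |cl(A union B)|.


|A union B| = 6 + 5 = 11 (disjoint).
In U(9,15), cl(S) = S if |S| < 9, else cl(S) = E.
Since 11 >= 9, cl(A union B) = E.
|cl(A union B)| = 15.

15


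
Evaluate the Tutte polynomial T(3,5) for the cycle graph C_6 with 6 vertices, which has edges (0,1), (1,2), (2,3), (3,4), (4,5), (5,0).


T(C_6; x,y) = x + x^2 + ... + x^(5) + y.
T(3,5) = 3^1 + 3^2 + 3^3 + 3^4 + 3^5 + 5
= 3 + 9 + 27 + 81 + 243 + 5
= 368.

368


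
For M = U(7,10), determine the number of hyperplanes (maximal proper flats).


Hyperplanes of U(7,10) are flats of rank 6.
In a uniform matroid, these are exactly the (6)-element subsets.
Count = (10 choose 6) = 210.

210


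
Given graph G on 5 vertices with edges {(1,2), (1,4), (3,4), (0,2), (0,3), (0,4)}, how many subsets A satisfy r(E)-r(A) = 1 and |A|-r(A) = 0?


R(x,y) = sum over A in 2^E of x^(r(E)-r(A)) * y^(|A|-r(A)).
G has 5 vertices, 6 edges. r(E) = 4.
Enumerate all 2^6 = 64 subsets.
Count subsets with r(E)-r(A)=1 and |A|-r(A)=0: 19.

19


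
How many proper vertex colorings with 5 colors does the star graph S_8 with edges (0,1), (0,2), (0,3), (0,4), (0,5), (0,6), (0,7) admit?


P(tree, k) = k * (k-1)^(7) for any tree on 8 vertices.
P(5) = 5 * 4^7 = 5 * 16384 = 81920.

81920


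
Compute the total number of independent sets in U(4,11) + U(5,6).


For a direct sum, |I(M1+M2)| = |I(M1)| * |I(M2)|.
|I(U(4,11))| = sum C(11,k) for k=0..4 = 562.
|I(U(5,6))| = sum C(6,k) for k=0..5 = 63.
Total = 562 * 63 = 35406.

35406


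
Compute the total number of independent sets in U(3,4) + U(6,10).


For a direct sum, |I(M1+M2)| = |I(M1)| * |I(M2)|.
|I(U(3,4))| = sum C(4,k) for k=0..3 = 15.
|I(U(6,10))| = sum C(10,k) for k=0..6 = 848.
Total = 15 * 848 = 12720.

12720


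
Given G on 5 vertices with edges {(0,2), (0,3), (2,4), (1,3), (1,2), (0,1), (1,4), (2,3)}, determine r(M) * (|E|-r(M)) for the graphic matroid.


r(M) = |V| - c = 5 - 1 = 4.
nullity = |E| - r(M) = 8 - 4 = 4.
Product = 4 * 4 = 16.

16


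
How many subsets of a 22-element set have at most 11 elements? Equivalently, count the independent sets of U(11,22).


Independent sets of U(11,22) are all subsets of size <= 11.
Count = C(22,0) + C(22,1) + C(22,2) + C(22,3) + C(22,4) + C(22,5) + C(22,6) + C(22,7) + C(22,8) + C(22,9) + C(22,10) + C(22,11)
     = 1 + 22 + 231 + 1540 + 7315 + 26334 + 74613 + 170544 + 319770 + 497420 + 646646 + 705432
     = 2449868.

2449868


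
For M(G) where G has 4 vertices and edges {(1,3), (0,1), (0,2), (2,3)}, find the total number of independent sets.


An independent set in a graphic matroid is an acyclic edge subset.
G has 4 vertices and 4 edges.
Enumerate all 2^4 = 16 subsets, checking for acyclicity.
Total independent sets = 15.

15


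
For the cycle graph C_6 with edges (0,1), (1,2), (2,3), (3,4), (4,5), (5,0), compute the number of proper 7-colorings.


P(C_6, k) = (k-1)^6 + (-1)^6*(k-1).
P(7) = (6)^6 + 6
= 46656 + 6 = 46662.

46662


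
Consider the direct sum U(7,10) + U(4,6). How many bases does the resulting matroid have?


Bases of a direct sum M1 + M2: |B| = |B(M1)| * |B(M2)|.
|B(U(7,10))| = C(10,7) = 120.
|B(U(4,6))| = C(6,4) = 15.
Total bases = 120 * 15 = 1800.

1800


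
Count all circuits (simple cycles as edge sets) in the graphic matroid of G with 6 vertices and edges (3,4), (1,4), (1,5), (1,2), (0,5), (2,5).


A circuit in a graphic matroid = edge set of a simple cycle.
G has 6 vertices and 6 edges.
Enumerating all minimal edge subsets forming cycles...
Total circuits found: 1.

1


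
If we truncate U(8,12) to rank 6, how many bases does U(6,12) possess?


Truncating U(8,12) to rank 6 gives U(6,12).
Bases of U(6,12) are all 6-element subsets of 12 elements.
Number of bases = (12 choose 6) = 924.

924


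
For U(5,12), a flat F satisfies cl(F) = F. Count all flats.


Flats of U(5,12): every subset of size < 5 is a flat, plus E itself.
Count = C(12,0) + C(12,1) + C(12,2) + C(12,3) + C(12,4) + 1
     = 1 + 12 + 66 + 220 + 495 + 1
     = 795.

795


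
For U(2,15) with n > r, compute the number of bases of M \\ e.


Deleting e from U(2,15) gives U(2,14) since n > r.
Bases of U(2,14) = C(14,2) = 14! / (2! * 12!) = 91.

91


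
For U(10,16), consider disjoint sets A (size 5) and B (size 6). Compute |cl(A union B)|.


|A union B| = 5 + 6 = 11 (disjoint).
In U(10,16), cl(S) = S if |S| < 10, else cl(S) = E.
Since 11 >= 10, cl(A union B) = E.
|cl(A union B)| = 16.

16


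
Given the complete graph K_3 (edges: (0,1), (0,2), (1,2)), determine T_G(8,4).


T(K_3; x,y) = x^2 + x + y.
T(8,4) = 64 + 8 + 4 = 76.

76


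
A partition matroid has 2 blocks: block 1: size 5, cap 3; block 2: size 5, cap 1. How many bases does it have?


A basis picks exactly ci elements from block i.
Number of bases = product of C(|Si|, ci).
= C(5,3) * C(5,1)
= 10 * 5
= 50.

50


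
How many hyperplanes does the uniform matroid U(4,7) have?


Hyperplanes of U(4,7) are flats of rank 3.
In a uniform matroid, these are exactly the (3)-element subsets.
Count = C(7,3) = (7 * 6 * 5) / (1 * 2 * 3) = 35.

35


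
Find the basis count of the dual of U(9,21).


The dual of U(r,n) is U(n-r, n) = U(12,21).
Bases of U(12,21) are all (12)-element subsets.
|B(M*)| = C(21,12) = 21! / (12! * 9!) = 293930.

293930


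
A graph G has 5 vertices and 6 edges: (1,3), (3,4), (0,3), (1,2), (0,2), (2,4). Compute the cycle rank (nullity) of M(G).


Cycle rank (nullity) = |E| - r(M) = |E| - (|V| - c).
|E| = 6, |V| = 5, c = 1.
Nullity = 6 - (5 - 1) = 6 - 4 = 2.

2


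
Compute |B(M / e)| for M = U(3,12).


Contracting e from U(3,12) gives U(2,11).
Bases of U(2,11) = (11 choose 2) = 55.

55


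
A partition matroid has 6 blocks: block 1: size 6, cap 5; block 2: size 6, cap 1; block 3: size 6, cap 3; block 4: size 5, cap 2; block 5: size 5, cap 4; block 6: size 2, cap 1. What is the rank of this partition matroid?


Rank of a partition matroid = sum of min(|Si|, ci) for each block.
= min(6,5) + min(6,1) + min(6,3) + min(5,2) + min(5,4) + min(2,1)
= 5 + 1 + 3 + 2 + 4 + 1
= 16.

16


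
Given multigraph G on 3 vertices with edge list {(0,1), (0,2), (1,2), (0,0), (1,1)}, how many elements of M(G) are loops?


In a graphic matroid, a loop is a self-loop edge (u,u) with rank 0.
Examining all 5 edges for self-loops...
Self-loops found: (0,0), (1,1)
Number of loops = 2.

2


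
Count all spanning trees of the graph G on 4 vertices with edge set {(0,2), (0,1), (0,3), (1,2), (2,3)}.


By Kirchhoff's matrix tree theorem, the number of spanning trees equals
the determinant of any cofactor of the Laplacian matrix L.
G has 4 vertices and 5 edges.
Computing the (3 x 3) cofactor determinant gives 8.

8


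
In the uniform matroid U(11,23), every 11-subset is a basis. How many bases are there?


Bases of U(11,23) are all 11-element subsets of the 23-element ground set.
Number of bases = C(23,11).
(23 choose 11) = 1352078.

1352078


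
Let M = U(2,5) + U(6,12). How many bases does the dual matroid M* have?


(M1+M2)* = M1* + M2*.
M1* = U(3,5), bases: C(5,3) = 10.
M2* = U(6,12), bases: C(12,6) = 924.
|B(M*)| = 10 * 924 = 9240.

9240


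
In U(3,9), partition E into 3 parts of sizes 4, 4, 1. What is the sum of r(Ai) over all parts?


r(Ai) = min(|Ai|, 3) for each part.
Sum = min(4,3) + min(4,3) + min(1,3)
    = 3 + 3 + 1
    = 7.

7


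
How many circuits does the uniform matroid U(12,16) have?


In U(12,16), circuits are the (13)-element subsets.
Any set of 13 elements is dependent, and removing any one element gives
an independent set of size 12, so it is a minimal dependent set.
Number of circuits = (16 choose 13) = 560.

560


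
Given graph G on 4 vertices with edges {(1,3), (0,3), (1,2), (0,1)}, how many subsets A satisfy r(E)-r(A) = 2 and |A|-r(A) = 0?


R(x,y) = sum over A in 2^E of x^(r(E)-r(A)) * y^(|A|-r(A)).
G has 4 vertices, 4 edges. r(E) = 3.
Enumerate all 2^4 = 16 subsets.
Count subsets with r(E)-r(A)=2 and |A|-r(A)=0: 4.

4


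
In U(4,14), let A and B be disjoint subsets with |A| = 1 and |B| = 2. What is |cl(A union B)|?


|A union B| = 1 + 2 = 3 (disjoint).
In U(4,14), cl(S) = S if |S| < 4, else cl(S) = E.
Since 3 < 4, cl(A union B) = A union B.
|cl(A union B)| = 3.

3


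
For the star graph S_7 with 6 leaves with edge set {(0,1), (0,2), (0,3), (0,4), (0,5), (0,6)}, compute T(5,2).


A star on 7 vertices is a tree with 6 edges.
T(x,y) = x^(6) for any tree.
T(5,2) = 5^6 = 15625.

15625


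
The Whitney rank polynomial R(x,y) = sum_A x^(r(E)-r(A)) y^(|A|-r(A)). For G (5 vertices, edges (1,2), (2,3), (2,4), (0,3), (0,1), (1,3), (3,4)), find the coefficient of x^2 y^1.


R(x,y) = sum over A in 2^E of x^(r(E)-r(A)) * y^(|A|-r(A)).
G has 5 vertices, 7 edges. r(E) = 4.
Enumerate all 2^7 = 128 subsets.
Count subsets with r(E)-r(A)=2 and |A|-r(A)=1: 3.

3


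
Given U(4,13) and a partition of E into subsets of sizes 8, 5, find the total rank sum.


r(Ai) = min(|Ai|, 4) for each part.
Sum = min(8,4) + min(5,4)
    = 4 + 4
    = 8.

8


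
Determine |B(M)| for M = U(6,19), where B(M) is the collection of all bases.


Bases of U(6,19) are all 6-element subsets of the 19-element ground set.
Number of bases = C(19,6).
C(19,6) = 19! / (6! * 13!) = 27132.

27132


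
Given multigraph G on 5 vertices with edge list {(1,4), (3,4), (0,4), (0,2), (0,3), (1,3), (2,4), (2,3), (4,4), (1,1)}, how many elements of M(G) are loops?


In a graphic matroid, a loop is a self-loop edge (u,u) with rank 0.
Examining all 10 edges for self-loops...
Self-loops found: (4,4), (1,1)
Number of loops = 2.

2


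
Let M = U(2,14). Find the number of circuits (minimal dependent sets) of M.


In U(2,14), circuits are the (3)-element subsets.
Any set of 3 elements is dependent, and removing any one element gives
an independent set of size 2, so it is a minimal dependent set.
Number of circuits = C(14,3) = 14! / (3! * 11!) = 364.

364


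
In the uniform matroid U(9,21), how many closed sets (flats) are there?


Flats of U(9,21): every subset of size < 9 is a flat, plus E itself.
Count = C(21,0) + C(21,1) + C(21,2) + C(21,3) + C(21,4) + C(21,5) + C(21,6) + C(21,7) + C(21,8) + 1
     = 1 + 21 + 210 + 1330 + 5985 + 20349 + 54264 + 116280 + 203490 + 1
     = 401931.

401931


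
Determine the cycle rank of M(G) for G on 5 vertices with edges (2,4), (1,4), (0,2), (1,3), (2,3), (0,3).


Cycle rank (nullity) = |E| - r(M) = |E| - (|V| - c).
|E| = 6, |V| = 5, c = 1.
Nullity = 6 - (5 - 1) = 6 - 4 = 2.

2


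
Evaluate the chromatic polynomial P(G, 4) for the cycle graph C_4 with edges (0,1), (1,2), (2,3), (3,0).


P(C_4, k) = (k-1)^4 + (-1)^4*(k-1).
P(4) = (3)^4 + 3
= 81 + 3 = 84.

84


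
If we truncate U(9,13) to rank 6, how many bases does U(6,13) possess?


Truncating U(9,13) to rank 6 gives U(6,13).
Bases of U(6,13) are all 6-element subsets of 13 elements.
Number of bases = (13 choose 6) = 1716.

1716


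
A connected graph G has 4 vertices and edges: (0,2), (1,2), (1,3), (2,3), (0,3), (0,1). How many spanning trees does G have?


By Kirchhoff's matrix tree theorem, the number of spanning trees equals
the determinant of any cofactor of the Laplacian matrix L.
G has 4 vertices and 6 edges.
Computing the (3 x 3) cofactor determinant gives 16.

16


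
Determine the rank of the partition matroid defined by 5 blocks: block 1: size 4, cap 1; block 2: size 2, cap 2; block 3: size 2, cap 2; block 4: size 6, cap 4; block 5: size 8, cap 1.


Rank of a partition matroid = sum of min(|Si|, ci) for each block.
= min(4,1) + min(2,2) + min(2,2) + min(6,4) + min(8,1)
= 1 + 2 + 2 + 4 + 1
= 10.

10


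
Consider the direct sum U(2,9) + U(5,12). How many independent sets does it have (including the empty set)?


For a direct sum, |I(M1+M2)| = |I(M1)| * |I(M2)|.
|I(U(2,9))| = sum C(9,k) for k=0..2 = 46.
|I(U(5,12))| = sum C(12,k) for k=0..5 = 1586.
Total = 46 * 1586 = 72956.

72956


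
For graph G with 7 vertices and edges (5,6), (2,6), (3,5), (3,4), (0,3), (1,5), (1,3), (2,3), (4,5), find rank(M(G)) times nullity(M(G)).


r(M) = |V| - c = 7 - 1 = 6.
nullity = |E| - r(M) = 9 - 6 = 3.
Product = 6 * 3 = 18.

18


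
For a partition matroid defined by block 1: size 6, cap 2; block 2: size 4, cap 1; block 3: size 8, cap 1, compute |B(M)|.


A basis picks exactly ci elements from block i.
Number of bases = product of C(|Si|, ci).
= C(6,2) * C(4,1) * C(8,1)
= 15 * 4 * 8
= 480.

480


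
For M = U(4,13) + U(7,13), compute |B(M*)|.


(M1+M2)* = M1* + M2*.
M1* = U(9,13), bases: C(13,9) = 715.
M2* = U(6,13), bases: C(13,6) = 1716.
|B(M*)| = 715 * 1716 = 1226940.

1226940


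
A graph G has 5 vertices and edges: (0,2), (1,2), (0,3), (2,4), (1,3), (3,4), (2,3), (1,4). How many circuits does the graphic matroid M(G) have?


A circuit in a graphic matroid = edge set of a simple cycle.
G has 5 vertices and 8 edges.
Enumerating all minimal edge subsets forming cycles...
Total circuits found: 12.

12


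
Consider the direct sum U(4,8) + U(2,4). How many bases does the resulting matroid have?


Bases of a direct sum M1 + M2: |B| = |B(M1)| * |B(M2)|.
|B(U(4,8))| = C(8,4) = 70.
|B(U(2,4))| = C(4,2) = 6.
Total bases = 70 * 6 = 420.

420


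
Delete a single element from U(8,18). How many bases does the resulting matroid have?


Deleting e from U(8,18) gives U(8,17) since n > r.
Bases of U(8,17) = (17 choose 8) = 24310.

24310


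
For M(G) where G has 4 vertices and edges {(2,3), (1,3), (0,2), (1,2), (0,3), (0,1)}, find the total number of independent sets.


An independent set in a graphic matroid is an acyclic edge subset.
G has 4 vertices and 6 edges.
Enumerate all 2^6 = 64 subsets, checking for acyclicity.
Total independent sets = 38.

38


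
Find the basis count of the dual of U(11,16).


The dual of U(r,n) is U(n-r, n) = U(5,16).
Bases of U(5,16) are all (5)-element subsets.
|B(M*)| = C(16,5) = 16! / (5! * 11!) = 4368.

4368


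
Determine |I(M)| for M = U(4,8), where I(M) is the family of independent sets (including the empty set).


Independent sets of U(4,8) are all subsets of size <= 4.
Count = C(8,0) + C(8,1) + C(8,2) + C(8,3) + C(8,4)
     = 1 + 8 + 28 + 56 + 70
     = 163.

163


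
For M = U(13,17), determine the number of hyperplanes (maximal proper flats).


Hyperplanes of U(13,17) are flats of rank 12.
In a uniform matroid, these are exactly the (12)-element subsets.
Count = C(17,12) = 6188.

6188


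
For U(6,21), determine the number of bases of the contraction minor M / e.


Contracting e from U(6,21) gives U(5,20).
Bases of U(5,20) = C(20,5) = 20! / (5! * 15!) = 15504.

15504


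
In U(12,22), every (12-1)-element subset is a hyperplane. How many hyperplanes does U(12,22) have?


Hyperplanes of U(12,22) are flats of rank 11.
In a uniform matroid, these are exactly the (11)-element subsets.
Count = C(22,11) = 22! / (11! * 11!) = 705432.

705432


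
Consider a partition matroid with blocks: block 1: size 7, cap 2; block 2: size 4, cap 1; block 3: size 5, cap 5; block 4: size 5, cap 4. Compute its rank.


Rank of a partition matroid = sum of min(|Si|, ci) for each block.
= min(7,2) + min(4,1) + min(5,5) + min(5,4)
= 2 + 1 + 5 + 4
= 12.

12


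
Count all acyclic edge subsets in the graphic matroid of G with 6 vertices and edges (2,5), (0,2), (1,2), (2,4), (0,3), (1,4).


An independent set in a graphic matroid is an acyclic edge subset.
G has 6 vertices and 6 edges.
Enumerate all 2^6 = 64 subsets, checking for acyclicity.
Total independent sets = 56.

56


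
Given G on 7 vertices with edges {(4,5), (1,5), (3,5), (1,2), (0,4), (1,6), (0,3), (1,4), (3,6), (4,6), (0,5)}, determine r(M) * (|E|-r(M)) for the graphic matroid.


r(M) = |V| - c = 7 - 1 = 6.
nullity = |E| - r(M) = 11 - 6 = 5.
Product = 6 * 5 = 30.

30


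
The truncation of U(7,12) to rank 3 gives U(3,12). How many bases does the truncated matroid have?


Truncating U(7,12) to rank 3 gives U(3,12).
Bases of U(3,12) are all 3-element subsets of 12 elements.
Number of bases = C(12,3) = (12 * 11 * 10) / (1 * 2 * 3) = 220.

220


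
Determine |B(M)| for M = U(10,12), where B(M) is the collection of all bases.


Bases of U(10,12) are all 10-element subsets of the 12-element ground set.
Number of bases = C(12,10).
C(12,10) = 66.

66


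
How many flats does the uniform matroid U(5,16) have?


Flats of U(5,16): every subset of size < 5 is a flat, plus E itself.
Count = C(16,0) + C(16,1) + C(16,2) + C(16,3) + C(16,4) + 1
     = 1 + 16 + 120 + 560 + 1820 + 1
     = 2518.

2518


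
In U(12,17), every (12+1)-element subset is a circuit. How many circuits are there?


In U(12,17), circuits are the (13)-element subsets.
Any set of 13 elements is dependent, and removing any one element gives
an independent set of size 12, so it is a minimal dependent set.
Number of circuits = C(17,13) = 2380.

2380


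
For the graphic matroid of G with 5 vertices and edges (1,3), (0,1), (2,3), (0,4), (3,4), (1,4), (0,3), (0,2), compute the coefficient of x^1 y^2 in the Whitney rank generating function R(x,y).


R(x,y) = sum over A in 2^E of x^(r(E)-r(A)) * y^(|A|-r(A)).
G has 5 vertices, 8 edges. r(E) = 4.
Enumerate all 2^8 = 256 subsets.
Count subsets with r(E)-r(A)=1 and |A|-r(A)=2: 8.

8


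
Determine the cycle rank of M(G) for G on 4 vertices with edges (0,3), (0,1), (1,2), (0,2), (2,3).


Cycle rank (nullity) = |E| - r(M) = |E| - (|V| - c).
|E| = 5, |V| = 4, c = 1.
Nullity = 5 - (4 - 1) = 5 - 3 = 2.

2


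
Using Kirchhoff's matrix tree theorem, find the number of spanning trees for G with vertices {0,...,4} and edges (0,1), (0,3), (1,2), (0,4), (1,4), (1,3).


By Kirchhoff's matrix tree theorem, the number of spanning trees equals
the determinant of any cofactor of the Laplacian matrix L.
G has 5 vertices and 6 edges.
Computing the (4 x 4) cofactor determinant gives 8.

8
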